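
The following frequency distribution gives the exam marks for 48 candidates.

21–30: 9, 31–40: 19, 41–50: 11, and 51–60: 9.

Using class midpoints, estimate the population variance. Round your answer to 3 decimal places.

99.306

Midpoints: 25.5, 35.5, 45.5, 55.5
n = 48, Σfm = 1904, mean = 39.6667
Σfm² = 80292
Σf(m − x̄)² = Σfm² − (Σfm)²/n = 80292 − 1904²/48 = 4766.6667
Population variance = 4766.6667 / 48 = 99.3056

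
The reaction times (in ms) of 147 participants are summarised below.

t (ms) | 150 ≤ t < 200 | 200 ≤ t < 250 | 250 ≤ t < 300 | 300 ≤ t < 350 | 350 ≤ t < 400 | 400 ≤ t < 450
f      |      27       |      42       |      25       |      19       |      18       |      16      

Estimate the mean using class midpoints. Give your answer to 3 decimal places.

Midpoints: 175, 225, 275, 325, 375, 425
Σfm = 27×175 + 42×225 + 25×275 + 19×325 + 18×375 + 16×425 = 40775
n = Σf = 147
Mean = 40775 / 147 = 277.3810

277.381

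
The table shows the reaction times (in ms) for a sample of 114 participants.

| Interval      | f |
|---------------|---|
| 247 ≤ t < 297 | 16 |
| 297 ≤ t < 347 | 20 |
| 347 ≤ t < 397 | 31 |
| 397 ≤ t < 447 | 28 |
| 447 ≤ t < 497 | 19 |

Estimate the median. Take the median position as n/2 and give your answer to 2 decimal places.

Cumulative frequencies: 16, 36, 67, 95, 114
n = 114; position = n/2 = 57.
This falls in the class 347 ≤ t < 397: L = 347, F = 36, f = 31, h = 50.
Median ≈ 347 + ((57 − 36) / 31) × 50 = 380.8710

380.87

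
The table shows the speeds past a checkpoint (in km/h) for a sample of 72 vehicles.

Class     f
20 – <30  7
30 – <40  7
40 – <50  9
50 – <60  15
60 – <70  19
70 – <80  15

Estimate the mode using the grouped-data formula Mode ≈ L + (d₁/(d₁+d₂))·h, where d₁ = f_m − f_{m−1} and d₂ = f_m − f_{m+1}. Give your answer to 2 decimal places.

Modal class: 60 – <70 (highest frequency 19).
d₁ = 19 − 15 = 4, d₂ = 19 − 15 = 4
Mode ≈ 60 + (4/(4+4)) × 10 = 60 + 5.0000 = 65.0000

65.00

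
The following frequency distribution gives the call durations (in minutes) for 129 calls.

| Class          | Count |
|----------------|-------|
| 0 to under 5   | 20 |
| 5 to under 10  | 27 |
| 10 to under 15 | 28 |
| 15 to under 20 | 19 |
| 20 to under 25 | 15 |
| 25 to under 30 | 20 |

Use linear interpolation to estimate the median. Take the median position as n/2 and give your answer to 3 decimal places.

Cumulative frequencies: 20, 47, 75, 94, 109, 129
n = 129; position = n/2 = 64.5.
This falls in the class 10 to under 15: L = 10, F = 47, f = 28, h = 5.
Median ≈ 10 + ((64.5 − 47) / 28) × 5 = 13.1250

13.125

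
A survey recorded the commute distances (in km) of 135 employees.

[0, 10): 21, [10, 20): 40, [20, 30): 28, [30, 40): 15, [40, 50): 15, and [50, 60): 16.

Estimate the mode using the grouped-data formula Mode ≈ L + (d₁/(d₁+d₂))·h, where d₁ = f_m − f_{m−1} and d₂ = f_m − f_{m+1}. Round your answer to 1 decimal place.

Modal class: [10, 20) (highest frequency 40).
d₁ = 40 − 21 = 19, d₂ = 40 − 28 = 12
Mode ≈ 10 + (19/(19+12)) × 10 = 10 + 6.1290 = 16.1290

16.1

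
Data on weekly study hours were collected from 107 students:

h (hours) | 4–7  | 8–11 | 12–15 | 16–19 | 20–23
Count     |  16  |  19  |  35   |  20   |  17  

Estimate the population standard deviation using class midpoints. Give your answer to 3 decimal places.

5.055

Midpoints: 5.5, 9.5, 13.5, 17.5, 21.5
n = 107, Σfm = 1456.5, mean = 13.6121
Σfm² = 22560.75
Σf(m − x̄)² = Σfm² − (Σfm)²/n = 22560.75 − 1456.5²/107 = 2734.6542
Population variance = 2734.6542 / 107 = 25.5575
Standard deviation = √25.5575 = 5.0554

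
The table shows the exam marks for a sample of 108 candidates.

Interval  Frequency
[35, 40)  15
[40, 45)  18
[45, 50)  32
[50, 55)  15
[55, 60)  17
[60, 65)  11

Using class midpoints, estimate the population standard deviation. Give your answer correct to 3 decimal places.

Midpoints: 37.5, 42.5, 47.5, 52.5, 57.5, 62.5
n = 108, Σfm = 5300, mean = 49.0741
Σfm² = 266325
Σf(m − x̄)² = Σfm² − (Σfm)²/n = 266325 − 5300²/108 = 6232.4074
Population variance = 6232.4074 / 108 = 57.7075
Standard deviation = √57.7075 = 7.5965

7.597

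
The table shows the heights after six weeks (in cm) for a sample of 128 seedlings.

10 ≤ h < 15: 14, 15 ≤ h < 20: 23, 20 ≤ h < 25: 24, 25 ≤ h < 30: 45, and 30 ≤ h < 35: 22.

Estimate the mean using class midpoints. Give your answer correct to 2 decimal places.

Midpoints: 12.5, 17.5, 22.5, 27.5, 32.5
Σfm = 14×12.5 + 23×17.5 + 24×22.5 + 45×27.5 + 22×32.5 = 3070
n = Σf = 128
Mean = 3070 / 128 = 23.9844

23.98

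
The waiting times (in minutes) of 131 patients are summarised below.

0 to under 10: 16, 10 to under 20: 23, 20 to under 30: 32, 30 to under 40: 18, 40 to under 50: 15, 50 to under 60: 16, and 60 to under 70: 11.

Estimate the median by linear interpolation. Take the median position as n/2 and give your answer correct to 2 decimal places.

Cumulative frequencies: 16, 39, 71, 89, 104, 120, 131
n = 131; position = n/2 = 65.5.
This falls in the class 20 to under 30: L = 20, F = 39, f = 32, h = 10.
Median ≈ 20 + ((65.5 − 39) / 32) × 10 = 28.2812

28.28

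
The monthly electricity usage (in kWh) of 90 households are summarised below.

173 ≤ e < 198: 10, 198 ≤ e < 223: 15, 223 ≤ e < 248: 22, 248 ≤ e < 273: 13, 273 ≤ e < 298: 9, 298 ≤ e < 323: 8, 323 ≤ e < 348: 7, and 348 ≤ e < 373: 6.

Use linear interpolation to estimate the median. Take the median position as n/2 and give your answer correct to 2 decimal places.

Cumulative frequencies: 10, 25, 47, 60, 69, 77, 84, 90
n = 90; position = n/2 = 45.
This falls in the class 223 ≤ e < 248: L = 223, F = 25, f = 22, h = 25.
Median ≈ 223 + ((45 − 25) / 22) × 25 = 245.7273

245.73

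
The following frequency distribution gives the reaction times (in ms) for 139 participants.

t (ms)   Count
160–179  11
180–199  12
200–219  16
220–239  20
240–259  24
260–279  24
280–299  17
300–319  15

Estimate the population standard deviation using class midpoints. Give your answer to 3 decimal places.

Midpoints: 169.5, 189.5, 209.5, 229.5, 249.5, 269.5, 289.5, 309.5
n = 139, Σfm = 34100.5, mean = 245.3273
Σfm² = 8601364.75
Σf(m − x̄)² = Σfm² − (Σfm)²/n = 8601364.75 − 34100.5²/139 = 235579.8561
Population variance = 235579.8561 / 139 = 1694.8191
Standard deviation = √1694.8191 = 41.1682

41.168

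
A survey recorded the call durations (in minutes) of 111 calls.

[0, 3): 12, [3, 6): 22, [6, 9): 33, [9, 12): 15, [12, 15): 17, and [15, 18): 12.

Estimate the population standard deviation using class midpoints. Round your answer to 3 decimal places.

4.478

Midpoints: 1.5, 4.5, 7.5, 10.5, 13.5, 16.5
n = 111, Σfm = 949.5, mean = 8.5541
Σfm² = 10347.75
Σf(m − x̄)² = Σfm² − (Σfm)²/n = 10347.75 − 949.5²/111 = 2225.6757
Population variance = 2225.6757 / 111 = 20.0511
Standard deviation = √20.0511 = 4.4778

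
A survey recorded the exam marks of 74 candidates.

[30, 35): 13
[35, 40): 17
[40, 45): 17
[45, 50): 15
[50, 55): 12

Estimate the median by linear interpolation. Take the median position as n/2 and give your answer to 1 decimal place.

42.1

Cumulative frequencies: 13, 30, 47, 62, 74
n = 74; position = n/2 = 37.
This falls in the class [40, 45): L = 40, F = 30, f = 17, h = 5.
Median ≈ 40 + ((37 − 30) / 17) × 5 = 42.0588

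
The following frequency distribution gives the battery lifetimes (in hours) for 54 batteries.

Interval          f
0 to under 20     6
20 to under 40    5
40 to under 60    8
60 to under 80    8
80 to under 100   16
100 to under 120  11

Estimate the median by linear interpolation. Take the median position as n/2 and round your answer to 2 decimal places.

Cumulative frequencies: 6, 11, 19, 27, 43, 54
n = 54; position = n/2 = 27.
This falls in the class 60 to under 80: L = 60, F = 19, f = 8, h = 20.
Median ≈ 60 + ((27 − 19) / 8) × 20 = 80.0000

80.00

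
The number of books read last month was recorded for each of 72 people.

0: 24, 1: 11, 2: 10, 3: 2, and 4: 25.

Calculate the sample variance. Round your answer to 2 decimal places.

2.93

Values: 0, 1, 2, 3, 4
n = 72, Σfx = 137, mean = 1.9028
Σfx² = 469
Σf(x − x̄)² = Σfx² − (Σfx)²/n = 469 − 137²/72 = 208.3194
Sample variance = 208.3194 / 71 = 2.9341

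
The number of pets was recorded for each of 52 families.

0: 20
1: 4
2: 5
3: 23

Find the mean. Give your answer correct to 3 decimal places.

1.596

Values: 0, 1, 2, 3
Σfx = 20×0 + 4×1 + 5×2 + 23×3 = 83
n = Σf = 52
Mean = 83 / 52 = 1.5962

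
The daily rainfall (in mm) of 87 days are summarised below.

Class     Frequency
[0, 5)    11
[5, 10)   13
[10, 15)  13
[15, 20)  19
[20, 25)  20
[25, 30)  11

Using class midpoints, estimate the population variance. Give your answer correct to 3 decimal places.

Midpoints: 2.5, 7.5, 12.5, 17.5, 22.5, 27.5
n = 87, Σfm = 1372.5, mean = 15.7759
Σfm² = 27093.75
Σf(m − x̄)² = Σfm² − (Σfm)²/n = 27093.75 − 1372.5²/87 = 5441.3793
Population variance = 5441.3793 / 87 = 62.5446

62.545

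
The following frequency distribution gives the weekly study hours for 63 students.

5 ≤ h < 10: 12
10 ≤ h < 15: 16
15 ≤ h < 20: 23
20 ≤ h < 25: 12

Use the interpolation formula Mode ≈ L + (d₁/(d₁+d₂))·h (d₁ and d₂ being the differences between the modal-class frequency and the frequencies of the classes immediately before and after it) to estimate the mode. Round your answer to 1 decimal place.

16.9

Modal class: 15 ≤ h < 20 (highest frequency 23).
d₁ = 23 − 16 = 7, d₂ = 23 − 12 = 11
Mode ≈ 15 + (7/(7+11)) × 5 = 15 + 1.9444 = 16.9444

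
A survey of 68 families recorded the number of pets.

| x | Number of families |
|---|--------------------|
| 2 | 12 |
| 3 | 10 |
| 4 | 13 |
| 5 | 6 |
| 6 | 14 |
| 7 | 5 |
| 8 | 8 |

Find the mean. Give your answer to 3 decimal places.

4.691

Values: 2, 3, 4, 5, 6, 7, 8
Σfx = 12×2 + 10×3 + 13×4 + 6×5 + 14×6 + 5×7 + 8×8 = 319
n = Σf = 68
Mean = 319 / 68 = 4.6912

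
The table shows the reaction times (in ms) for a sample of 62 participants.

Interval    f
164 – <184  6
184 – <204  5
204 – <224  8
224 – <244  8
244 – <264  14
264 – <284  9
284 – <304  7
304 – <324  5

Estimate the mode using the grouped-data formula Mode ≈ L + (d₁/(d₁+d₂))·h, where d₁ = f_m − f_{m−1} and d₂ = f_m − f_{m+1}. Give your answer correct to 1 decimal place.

254.9

Modal class: 244 – <264 (highest frequency 14).
d₁ = 14 − 8 = 6, d₂ = 14 − 9 = 5
Mode ≈ 244 + (6/(6+5)) × 20 = 244 + 10.9091 = 254.9091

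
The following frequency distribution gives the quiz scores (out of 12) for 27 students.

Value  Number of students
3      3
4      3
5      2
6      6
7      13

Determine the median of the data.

Cumulative frequencies: 3, 6, 8, 14, 27
n = 27, so the median is the value in position (n+1)/2 = 14.
Position 14 falls at value 6.

6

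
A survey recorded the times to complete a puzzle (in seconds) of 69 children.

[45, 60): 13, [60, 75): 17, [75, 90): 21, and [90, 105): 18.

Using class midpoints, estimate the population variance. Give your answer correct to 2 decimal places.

254.16

Midpoints: 52.5, 67.5, 82.5, 97.5
n = 69, Σfm = 5317.5, mean = 77.0652
Σfm² = 427331.25
Σf(m − x̄)² = Σfm² − (Σfm)²/n = 427331.25 − 5317.5²/69 = 17536.9565
Population variance = 17536.9565 / 69 = 254.1588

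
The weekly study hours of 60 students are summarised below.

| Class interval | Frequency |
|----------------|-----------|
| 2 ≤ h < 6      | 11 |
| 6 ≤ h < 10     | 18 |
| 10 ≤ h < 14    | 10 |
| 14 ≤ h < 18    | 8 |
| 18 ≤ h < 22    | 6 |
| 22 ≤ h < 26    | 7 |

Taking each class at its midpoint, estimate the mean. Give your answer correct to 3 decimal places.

12.067

Midpoints: 4, 8, 12, 16, 20, 24
Σfm = 11×4 + 18×8 + 10×12 + 8×16 + 6×20 + 7×24 = 724
n = Σf = 60
Mean = 724 / 60 = 12.0667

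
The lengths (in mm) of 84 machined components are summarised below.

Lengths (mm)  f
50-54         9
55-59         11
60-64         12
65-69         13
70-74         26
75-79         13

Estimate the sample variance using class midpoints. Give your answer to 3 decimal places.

Midpoints: 52, 57, 62, 67, 72, 77
n = 84, Σfm = 5583, mean = 66.4643
Σfm² = 376421
Σf(m − x̄)² = Σfm² − (Σfm)²/n = 376421 − 5583²/84 = 5350.8929
Sample variance = 5350.8929 / 83 = 64.4686

64.469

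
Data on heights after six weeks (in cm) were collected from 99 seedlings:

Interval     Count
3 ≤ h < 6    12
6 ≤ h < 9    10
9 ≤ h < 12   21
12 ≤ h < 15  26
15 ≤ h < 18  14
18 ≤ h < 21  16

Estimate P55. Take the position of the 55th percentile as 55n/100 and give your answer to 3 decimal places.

Cumulative frequencies: 12, 22, 43, 69, 83, 99
n = 99; position = 55n/100 = 54.45.
This falls in the class 12 ≤ h < 15: L = 12, F = 43, f = 26, h = 3.
55th percentile ≈ 12 + ((54.45 − 43) / 26) × 3 = 13.3212

13.321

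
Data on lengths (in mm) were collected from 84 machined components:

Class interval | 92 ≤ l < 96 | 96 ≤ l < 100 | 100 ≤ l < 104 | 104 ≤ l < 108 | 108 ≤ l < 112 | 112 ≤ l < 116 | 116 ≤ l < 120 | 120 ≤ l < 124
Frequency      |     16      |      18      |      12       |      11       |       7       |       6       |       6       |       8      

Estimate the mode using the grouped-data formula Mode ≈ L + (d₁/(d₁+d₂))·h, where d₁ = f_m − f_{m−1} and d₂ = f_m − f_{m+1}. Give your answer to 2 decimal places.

Modal class: 96 ≤ l < 100 (highest frequency 18).
d₁ = 18 − 16 = 2, d₂ = 18 − 12 = 6
Mode ≈ 96 + (2/(2+6)) × 4 = 96 + 1.0000 = 97.0000

97.00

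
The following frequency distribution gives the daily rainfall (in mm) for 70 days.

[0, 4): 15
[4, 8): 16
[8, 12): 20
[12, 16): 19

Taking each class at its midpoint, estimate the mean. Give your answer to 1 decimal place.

8.5

Midpoints: 2, 6, 10, 14
Σfm = 15×2 + 16×6 + 20×10 + 19×14 = 592
n = Σf = 70
Mean = 592 / 70 = 8.4571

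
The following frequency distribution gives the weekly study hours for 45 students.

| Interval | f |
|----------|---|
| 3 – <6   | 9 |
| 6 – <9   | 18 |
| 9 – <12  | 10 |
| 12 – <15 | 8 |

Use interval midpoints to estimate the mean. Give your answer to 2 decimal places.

Midpoints: 4.5, 7.5, 10.5, 13.5
Σfm = 9×4.5 + 18×7.5 + 10×10.5 + 8×13.5 = 388.5
n = Σf = 45
Mean = 388.5 / 45 = 8.6333

8.63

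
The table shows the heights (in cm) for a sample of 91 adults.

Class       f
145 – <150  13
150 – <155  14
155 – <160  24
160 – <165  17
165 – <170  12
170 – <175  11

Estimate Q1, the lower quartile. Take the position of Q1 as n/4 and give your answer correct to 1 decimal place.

Cumulative frequencies: 13, 27, 51, 68, 80, 91
n = 91; position = n/4 = 22.75.
This falls in the class 150 – <155: L = 150, F = 13, f = 14, h = 5.
Lower quartile ≈ 150 + ((22.75 − 13) / 14) × 5 = 153.4821

153.5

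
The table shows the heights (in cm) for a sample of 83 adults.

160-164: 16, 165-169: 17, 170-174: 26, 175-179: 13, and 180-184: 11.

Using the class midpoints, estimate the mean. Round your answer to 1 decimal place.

Midpoints: 162, 167, 172, 177, 182
Σfm = 16×162 + 17×167 + 26×172 + 13×177 + 11×182 = 14206
n = Σf = 83
Mean = 14206 / 83 = 171.1566

171.2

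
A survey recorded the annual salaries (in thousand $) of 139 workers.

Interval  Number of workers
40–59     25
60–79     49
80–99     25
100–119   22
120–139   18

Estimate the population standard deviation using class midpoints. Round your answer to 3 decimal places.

Midpoints: 49.5, 69.5, 89.5, 109.5, 129.5
n = 139, Σfm = 11620.5, mean = 83.6007
Σfm² = 1063844.75
Σf(m − x̄)² = Σfm² − (Σfm)²/n = 1063844.75 − 11620.5²/139 = 92362.5899
Population variance = 92362.5899 / 139 = 664.4791
Standard deviation = √664.4791 = 25.7775

25.777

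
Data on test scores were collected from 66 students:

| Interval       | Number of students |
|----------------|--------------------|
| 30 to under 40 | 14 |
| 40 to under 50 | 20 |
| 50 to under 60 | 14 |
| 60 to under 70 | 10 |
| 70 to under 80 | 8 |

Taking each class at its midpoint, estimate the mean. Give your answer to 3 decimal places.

Midpoints: 35, 45, 55, 65, 75
Σfm = 14×35 + 20×45 + 14×55 + 10×65 + 8×75 = 3410
n = Σf = 66
Mean = 3410 / 66 = 51.6667

51.667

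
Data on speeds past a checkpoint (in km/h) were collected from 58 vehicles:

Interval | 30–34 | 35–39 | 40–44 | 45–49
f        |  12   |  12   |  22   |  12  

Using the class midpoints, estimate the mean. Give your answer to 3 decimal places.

Midpoints: 32, 37, 42, 47
Σfm = 12×32 + 12×37 + 22×42 + 12×47 = 2316
n = Σf = 58
Mean = 2316 / 58 = 39.9310

39.931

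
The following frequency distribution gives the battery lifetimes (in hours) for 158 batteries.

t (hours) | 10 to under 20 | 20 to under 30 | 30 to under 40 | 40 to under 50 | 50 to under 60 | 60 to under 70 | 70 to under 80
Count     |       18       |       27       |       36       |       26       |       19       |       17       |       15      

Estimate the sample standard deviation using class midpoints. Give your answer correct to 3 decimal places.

18.105

Midpoints: 15, 25, 35, 45, 55, 65, 75
n = 158, Σfm = 6650, mean = 42.0886
Σfm² = 331350
Σf(m − x̄)² = Σfm² − (Σfm)²/n = 331350 − 6650²/158 = 51460.7595
Sample variance = 51460.7595 / 157 = 327.7755
Standard deviation = √327.7755 = 18.1046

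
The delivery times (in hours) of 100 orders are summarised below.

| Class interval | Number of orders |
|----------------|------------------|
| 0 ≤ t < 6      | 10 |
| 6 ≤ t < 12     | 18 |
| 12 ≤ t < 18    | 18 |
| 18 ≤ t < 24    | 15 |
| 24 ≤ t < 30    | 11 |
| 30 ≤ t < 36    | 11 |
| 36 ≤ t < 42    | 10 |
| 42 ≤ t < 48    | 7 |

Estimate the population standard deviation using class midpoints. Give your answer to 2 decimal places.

Midpoints: 3, 9, 15, 21, 27, 33, 39, 45
n = 100, Σfm = 2142, mean = 21.4200
Σfm² = 61596
Σf(m − x̄)² = Σfm² − (Σfm)²/n = 61596 − 2142²/100 = 15714.3600
Population variance = 15714.3600 / 100 = 157.1436
Standard deviation = √157.1436 = 12.5357

12.54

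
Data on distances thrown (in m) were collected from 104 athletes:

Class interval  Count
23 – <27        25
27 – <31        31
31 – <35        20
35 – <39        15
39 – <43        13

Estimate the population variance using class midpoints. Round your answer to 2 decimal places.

Midpoints: 25, 29, 33, 37, 41
n = 104, Σfm = 3272, mean = 31.4615
Σfm² = 105864
Σf(m − x̄)² = Σfm² − (Σfm)²/n = 105864 − 3272²/104 = 2921.8462
Population variance = 2921.8462 / 104 = 28.0947

28.09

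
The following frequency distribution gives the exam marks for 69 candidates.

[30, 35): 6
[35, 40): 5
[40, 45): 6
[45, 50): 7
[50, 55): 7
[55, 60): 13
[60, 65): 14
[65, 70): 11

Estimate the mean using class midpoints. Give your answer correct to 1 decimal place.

53.7

Midpoints: 32.5, 37.5, 42.5, 47.5, 52.5, 57.5, 62.5, 67.5
Σfm = 6×32.5 + 5×37.5 + 6×42.5 + 7×47.5 + 7×52.5 + 13×57.5 + 14×62.5 + 11×67.5 = 3702.5
n = Σf = 69
Mean = 3702.5 / 69 = 53.6594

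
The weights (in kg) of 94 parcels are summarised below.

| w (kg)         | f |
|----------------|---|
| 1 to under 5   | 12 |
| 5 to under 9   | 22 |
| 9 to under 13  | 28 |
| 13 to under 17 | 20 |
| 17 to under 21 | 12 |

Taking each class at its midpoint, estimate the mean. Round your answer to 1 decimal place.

Midpoints: 3, 7, 11, 15, 19
Σfm = 12×3 + 22×7 + 28×11 + 20×15 + 12×19 = 1026
n = Σf = 94
Mean = 1026 / 94 = 10.9149

10.9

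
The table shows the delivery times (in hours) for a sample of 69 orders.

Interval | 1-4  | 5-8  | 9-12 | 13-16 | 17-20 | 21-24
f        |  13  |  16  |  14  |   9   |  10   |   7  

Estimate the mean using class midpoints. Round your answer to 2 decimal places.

Midpoints: 2.5, 6.5, 10.5, 14.5, 18.5, 22.5
Σfm = 13×2.5 + 16×6.5 + 14×10.5 + 9×14.5 + 10×18.5 + 7×22.5 = 756.5
n = Σf = 69
Mean = 756.5 / 69 = 10.9638

10.96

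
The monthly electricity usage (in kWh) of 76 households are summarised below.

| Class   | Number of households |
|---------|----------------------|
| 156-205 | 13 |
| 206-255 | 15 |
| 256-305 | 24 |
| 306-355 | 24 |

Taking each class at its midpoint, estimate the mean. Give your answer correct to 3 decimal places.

Midpoints: 180.5, 230.5, 280.5, 330.5
Σfm = 13×180.5 + 15×230.5 + 24×280.5 + 24×330.5 = 20468
n = Σf = 76
Mean = 20468 / 76 = 269.3158

269.316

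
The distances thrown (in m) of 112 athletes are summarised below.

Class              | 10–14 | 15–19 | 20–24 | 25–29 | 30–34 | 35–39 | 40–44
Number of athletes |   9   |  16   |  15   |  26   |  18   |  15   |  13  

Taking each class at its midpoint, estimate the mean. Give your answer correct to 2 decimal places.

27.58

Midpoints: 12, 17, 22, 27, 32, 37, 42
Σfm = 9×12 + 16×17 + 15×22 + 26×27 + 18×32 + 15×37 + 13×42 = 3089
n = Σf = 112
Mean = 3089 / 112 = 27.5804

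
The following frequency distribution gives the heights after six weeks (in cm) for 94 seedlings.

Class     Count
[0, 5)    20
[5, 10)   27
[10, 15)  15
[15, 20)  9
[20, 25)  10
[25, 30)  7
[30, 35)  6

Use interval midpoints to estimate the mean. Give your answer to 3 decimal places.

12.872

Midpoints: 2.5, 7.5, 12.5, 17.5, 22.5, 27.5, 32.5
Σfm = 20×2.5 + 27×7.5 + 15×12.5 + 9×17.5 + 10×22.5 + 7×27.5 + 6×32.5 = 1210
n = Σf = 94
Mean = 1210 / 94 = 12.8723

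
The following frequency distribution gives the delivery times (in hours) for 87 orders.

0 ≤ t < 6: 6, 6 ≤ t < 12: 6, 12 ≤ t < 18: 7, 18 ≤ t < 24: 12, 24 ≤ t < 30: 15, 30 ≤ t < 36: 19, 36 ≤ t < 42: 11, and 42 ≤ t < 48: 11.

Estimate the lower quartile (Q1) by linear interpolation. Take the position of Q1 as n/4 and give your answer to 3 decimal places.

Cumulative frequencies: 6, 12, 19, 31, 46, 65, 76, 87
n = 87; position = n/4 = 21.75.
This falls in the class 18 ≤ t < 24: L = 18, F = 19, f = 12, h = 6.
Lower quartile ≈ 18 + ((21.75 − 19) / 12) × 6 = 19.3750

19.375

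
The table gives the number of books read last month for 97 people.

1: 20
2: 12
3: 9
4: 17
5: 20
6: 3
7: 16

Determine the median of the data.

4

Cumulative frequencies: 20, 32, 41, 58, 78, 81, 97
n = 97, so the median is the value in position (n+1)/2 = 49.
Position 49 falls at value 4.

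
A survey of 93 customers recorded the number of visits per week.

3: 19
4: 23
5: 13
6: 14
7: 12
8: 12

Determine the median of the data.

Cumulative frequencies: 19, 42, 55, 69, 81, 93
n = 93, so the median is the value in position (n+1)/2 = 47.
Position 47 falls at value 5.

5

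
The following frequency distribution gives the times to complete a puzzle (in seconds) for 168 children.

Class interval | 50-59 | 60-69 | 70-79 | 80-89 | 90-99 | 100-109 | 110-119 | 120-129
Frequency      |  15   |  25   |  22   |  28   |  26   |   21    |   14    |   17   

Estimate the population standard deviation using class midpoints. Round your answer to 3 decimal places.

Midpoints: 54.5, 64.5, 74.5, 84.5, 94.5, 104.5, 114.5, 124.5
n = 168, Σfm = 14806, mean = 88.1310
Σfm² = 1379152
Σf(m − x̄)² = Σfm² − (Σfm)²/n = 1379152 − 14806²/168 = 74285.1190
Population variance = 74285.1190 / 168 = 442.1733
Standard deviation = √442.1733 = 21.0279

21.028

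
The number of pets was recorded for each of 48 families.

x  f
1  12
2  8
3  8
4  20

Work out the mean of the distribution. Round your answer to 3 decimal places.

2.750

Values: 1, 2, 3, 4
Σfx = 12×1 + 8×2 + 8×3 + 20×4 = 132
n = Σf = 48
Mean = 132 / 48 = 2.7500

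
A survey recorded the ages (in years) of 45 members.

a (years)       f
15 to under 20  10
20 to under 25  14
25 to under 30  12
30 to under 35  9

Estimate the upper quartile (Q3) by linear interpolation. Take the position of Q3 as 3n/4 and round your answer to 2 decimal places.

29.06

Cumulative frequencies: 10, 24, 36, 45
n = 45; position = 3n/4 = 33.75.
This falls in the class 25 to under 30: L = 25, F = 24, f = 12, h = 5.
Upper quartile ≈ 25 + ((33.75 − 24) / 12) × 5 = 29.0625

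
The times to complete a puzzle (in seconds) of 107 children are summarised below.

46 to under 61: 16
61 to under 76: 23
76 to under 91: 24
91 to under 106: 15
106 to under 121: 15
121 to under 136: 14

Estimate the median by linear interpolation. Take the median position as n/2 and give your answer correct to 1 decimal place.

Cumulative frequencies: 16, 39, 63, 78, 93, 107
n = 107; position = n/2 = 53.5.
This falls in the class 76 to under 91: L = 76, F = 39, f = 24, h = 15.
Median ≈ 76 + ((53.5 − 39) / 24) × 15 = 85.0625

85.1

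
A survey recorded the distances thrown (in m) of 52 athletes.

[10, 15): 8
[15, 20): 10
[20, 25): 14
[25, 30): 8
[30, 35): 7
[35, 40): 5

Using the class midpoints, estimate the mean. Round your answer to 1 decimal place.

Midpoints: 12.5, 17.5, 22.5, 27.5, 32.5, 37.5
Σfm = 8×12.5 + 10×17.5 + 14×22.5 + 8×27.5 + 7×32.5 + 5×37.5 = 1225
n = Σf = 52
Mean = 1225 / 52 = 23.5577

23.6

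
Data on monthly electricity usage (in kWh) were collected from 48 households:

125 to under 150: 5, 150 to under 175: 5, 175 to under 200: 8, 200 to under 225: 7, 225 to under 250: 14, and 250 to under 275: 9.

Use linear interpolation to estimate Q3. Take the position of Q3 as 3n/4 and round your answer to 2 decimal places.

Cumulative frequencies: 5, 10, 18, 25, 39, 48
n = 48; position = 3n/4 = 36.
This falls in the class 225 to under 250: L = 225, F = 25, f = 14, h = 25.
Upper quartile ≈ 225 + ((36 − 25) / 14) × 25 = 244.6429

244.64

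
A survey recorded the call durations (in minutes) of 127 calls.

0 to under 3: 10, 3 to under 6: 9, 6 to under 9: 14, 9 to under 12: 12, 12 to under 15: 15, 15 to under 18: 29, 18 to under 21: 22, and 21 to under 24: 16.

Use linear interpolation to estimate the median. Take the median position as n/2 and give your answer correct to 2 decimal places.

Cumulative frequencies: 10, 19, 33, 45, 60, 89, 111, 127
n = 127; position = n/2 = 63.5.
This falls in the class 15 to under 18: L = 15, F = 60, f = 29, h = 3.
Median ≈ 15 + ((63.5 − 60) / 29) × 3 = 15.3621

15.36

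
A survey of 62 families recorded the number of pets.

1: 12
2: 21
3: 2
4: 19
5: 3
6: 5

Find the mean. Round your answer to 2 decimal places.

Values: 1, 2, 3, 4, 5, 6
Σfx = 12×1 + 21×2 + 2×3 + 19×4 + 3×5 + 5×6 = 181
n = Σf = 62
Mean = 181 / 62 = 2.9194

2.92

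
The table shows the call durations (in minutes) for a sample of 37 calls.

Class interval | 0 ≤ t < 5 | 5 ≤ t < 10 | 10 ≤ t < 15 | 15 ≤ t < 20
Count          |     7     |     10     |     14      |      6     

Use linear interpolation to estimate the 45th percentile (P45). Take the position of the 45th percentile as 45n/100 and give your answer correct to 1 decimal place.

9.8

Cumulative frequencies: 7, 17, 31, 37
n = 37; position = 45n/100 = 16.65.
This falls in the class 5 ≤ t < 10: L = 5, F = 7, f = 10, h = 5.
45th percentile ≈ 5 + ((16.65 − 7) / 10) × 5 = 9.8250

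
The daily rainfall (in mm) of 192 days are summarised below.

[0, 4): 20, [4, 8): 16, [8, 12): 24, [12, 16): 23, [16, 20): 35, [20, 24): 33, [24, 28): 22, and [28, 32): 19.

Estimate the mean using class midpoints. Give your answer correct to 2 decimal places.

16.65

Midpoints: 2, 6, 10, 14, 18, 22, 26, 30
Σfm = 20×2 + 16×6 + 24×10 + 23×14 + 35×18 + 33×22 + 22×26 + 19×30 = 3196
n = Σf = 192
Mean = 3196 / 192 = 16.6458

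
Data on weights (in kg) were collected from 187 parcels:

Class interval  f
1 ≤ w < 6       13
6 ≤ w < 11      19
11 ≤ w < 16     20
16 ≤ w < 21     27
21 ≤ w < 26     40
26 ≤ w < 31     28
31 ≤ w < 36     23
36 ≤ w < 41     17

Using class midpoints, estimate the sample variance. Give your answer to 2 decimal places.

Midpoints: 3.5, 8.5, 13.5, 18.5, 23.5, 28.5, 33.5, 38.5
n = 187, Σfm = 4139.5, mean = 22.1364
Σfm² = 110260.75
Σf(m − x̄)² = Σfm² − (Σfm)²/n = 110260.75 − 4139.5²/187 = 18627.2727
Sample variance = 18627.2727 / 186 = 100.1466

100.15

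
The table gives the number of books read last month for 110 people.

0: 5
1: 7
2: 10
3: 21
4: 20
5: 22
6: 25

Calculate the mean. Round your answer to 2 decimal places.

Values: 0, 1, 2, 3, 4, 5, 6
Σfx = 5×0 + 7×1 + 10×2 + 21×3 + 20×4 + 22×5 + 25×6 = 430
n = Σf = 110
Mean = 430 / 110 = 3.9091

3.91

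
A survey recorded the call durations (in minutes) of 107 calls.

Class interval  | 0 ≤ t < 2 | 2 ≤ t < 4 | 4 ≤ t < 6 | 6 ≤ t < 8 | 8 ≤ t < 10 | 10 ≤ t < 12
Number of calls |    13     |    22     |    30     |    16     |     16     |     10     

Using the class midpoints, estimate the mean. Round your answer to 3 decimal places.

Midpoints: 1, 3, 5, 7, 9, 11
Σfm = 13×1 + 22×3 + 30×5 + 16×7 + 16×9 + 10×11 = 595
n = Σf = 107
Mean = 595 / 107 = 5.5607

5.561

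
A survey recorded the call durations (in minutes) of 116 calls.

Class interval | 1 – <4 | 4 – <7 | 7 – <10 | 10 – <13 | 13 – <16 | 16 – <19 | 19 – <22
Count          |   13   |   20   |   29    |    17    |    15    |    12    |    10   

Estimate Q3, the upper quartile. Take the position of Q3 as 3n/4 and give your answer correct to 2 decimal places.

Cumulative frequencies: 13, 33, 62, 79, 94, 106, 116
n = 116; position = 3n/4 = 87.
This falls in the class 13 – <16: L = 13, F = 79, f = 15, h = 3.
Upper quartile ≈ 13 + ((87 − 79) / 15) × 3 = 14.6000

14.60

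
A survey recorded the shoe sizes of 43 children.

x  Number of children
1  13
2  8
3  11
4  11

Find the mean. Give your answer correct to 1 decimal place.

Values: 1, 2, 3, 4
Σfx = 13×1 + 8×2 + 11×3 + 11×4 = 106
n = Σf = 43
Mean = 106 / 43 = 2.4651

2.5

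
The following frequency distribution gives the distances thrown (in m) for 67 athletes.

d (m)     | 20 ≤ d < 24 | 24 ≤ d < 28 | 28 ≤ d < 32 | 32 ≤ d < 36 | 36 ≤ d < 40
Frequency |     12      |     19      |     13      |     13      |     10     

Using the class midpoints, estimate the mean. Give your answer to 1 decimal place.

Midpoints: 22, 26, 30, 34, 38
Σfm = 12×22 + 19×26 + 13×30 + 13×34 + 10×38 = 1970
n = Σf = 67
Mean = 1970 / 67 = 29.4030

29.4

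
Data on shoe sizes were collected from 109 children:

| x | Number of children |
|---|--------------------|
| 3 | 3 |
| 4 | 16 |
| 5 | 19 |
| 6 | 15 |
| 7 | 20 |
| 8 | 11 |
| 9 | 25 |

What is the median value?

Cumulative frequencies: 3, 19, 38, 53, 73, 84, 109
n = 109, so the median is the value in position (n+1)/2 = 55.
Position 55 falls at value 7.

7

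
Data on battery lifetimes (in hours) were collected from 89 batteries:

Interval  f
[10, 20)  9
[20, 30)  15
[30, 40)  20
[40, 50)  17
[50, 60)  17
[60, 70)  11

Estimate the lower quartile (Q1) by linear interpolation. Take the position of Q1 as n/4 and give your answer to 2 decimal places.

28.83

Cumulative frequencies: 9, 24, 44, 61, 78, 89
n = 89; position = n/4 = 22.25.
This falls in the class [20, 30): L = 20, F = 9, f = 15, h = 10.
Lower quartile ≈ 20 + ((22.25 − 9) / 15) × 10 = 28.8333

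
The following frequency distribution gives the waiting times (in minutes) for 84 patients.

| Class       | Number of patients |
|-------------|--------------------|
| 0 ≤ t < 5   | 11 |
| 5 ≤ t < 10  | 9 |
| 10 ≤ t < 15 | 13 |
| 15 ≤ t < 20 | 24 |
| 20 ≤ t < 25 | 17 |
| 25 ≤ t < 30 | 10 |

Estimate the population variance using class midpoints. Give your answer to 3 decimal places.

Midpoints: 2.5, 7.5, 12.5, 17.5, 22.5, 27.5
n = 84, Σfm = 1335, mean = 15.8929
Σfm² = 26125
Σf(m − x̄)² = Σfm² − (Σfm)²/n = 26125 − 1335²/84 = 4908.0357
Population variance = 4908.0357 / 84 = 58.4290

58.429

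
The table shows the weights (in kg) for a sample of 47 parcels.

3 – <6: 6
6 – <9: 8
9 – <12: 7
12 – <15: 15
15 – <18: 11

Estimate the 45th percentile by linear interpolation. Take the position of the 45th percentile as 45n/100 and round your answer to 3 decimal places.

12.030

Cumulative frequencies: 6, 14, 21, 36, 47
n = 47; position = 45n/100 = 21.15.
This falls in the class 12 – <15: L = 12, F = 21, f = 15, h = 3.
45th percentile ≈ 12 + ((21.15 − 21) / 15) × 3 = 12.0300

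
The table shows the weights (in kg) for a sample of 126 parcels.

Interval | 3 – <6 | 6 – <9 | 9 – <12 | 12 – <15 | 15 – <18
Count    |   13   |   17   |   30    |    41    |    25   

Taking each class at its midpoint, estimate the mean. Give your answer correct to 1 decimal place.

11.6

Midpoints: 4.5, 7.5, 10.5, 13.5, 16.5
Σfm = 13×4.5 + 17×7.5 + 30×10.5 + 41×13.5 + 25×16.5 = 1467
n = Σf = 126
Mean = 1467 / 126 = 11.6429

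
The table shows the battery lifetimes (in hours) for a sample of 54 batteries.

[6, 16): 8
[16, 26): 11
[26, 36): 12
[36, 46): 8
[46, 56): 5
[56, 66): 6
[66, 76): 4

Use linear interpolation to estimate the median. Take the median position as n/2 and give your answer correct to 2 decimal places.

32.67

Cumulative frequencies: 8, 19, 31, 39, 44, 50, 54
n = 54; position = n/2 = 27.
This falls in the class [26, 36): L = 26, F = 19, f = 12, h = 10.
Median ≈ 26 + ((27 − 19) / 12) × 10 = 32.6667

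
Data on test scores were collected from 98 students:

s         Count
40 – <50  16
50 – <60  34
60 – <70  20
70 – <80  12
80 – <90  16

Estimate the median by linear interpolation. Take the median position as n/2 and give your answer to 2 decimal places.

59.71

Cumulative frequencies: 16, 50, 70, 82, 98
n = 98; position = n/2 = 49.
This falls in the class 50 – <60: L = 50, F = 16, f = 34, h = 10.
Median ≈ 50 + ((49 − 16) / 34) × 10 = 59.7059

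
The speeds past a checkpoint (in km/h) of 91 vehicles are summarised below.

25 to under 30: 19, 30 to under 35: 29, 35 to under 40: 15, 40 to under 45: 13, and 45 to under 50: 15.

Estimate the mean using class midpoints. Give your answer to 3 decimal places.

36.181

Midpoints: 27.5, 32.5, 37.5, 42.5, 47.5
Σfm = 19×27.5 + 29×32.5 + 15×37.5 + 13×42.5 + 15×47.5 = 3292.5
n = Σf = 91
Mean = 3292.5 / 91 = 36.1813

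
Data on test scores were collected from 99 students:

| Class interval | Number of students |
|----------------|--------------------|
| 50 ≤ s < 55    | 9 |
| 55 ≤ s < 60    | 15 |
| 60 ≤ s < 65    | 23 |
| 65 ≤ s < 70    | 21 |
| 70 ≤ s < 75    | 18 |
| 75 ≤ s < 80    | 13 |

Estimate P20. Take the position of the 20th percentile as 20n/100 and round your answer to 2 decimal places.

Cumulative frequencies: 9, 24, 47, 68, 86, 99
n = 99; position = 20n/100 = 19.8.
This falls in the class 55 ≤ s < 60: L = 55, F = 9, f = 15, h = 5.
20th percentile ≈ 55 + ((19.8 − 9) / 15) × 5 = 58.6000

58.60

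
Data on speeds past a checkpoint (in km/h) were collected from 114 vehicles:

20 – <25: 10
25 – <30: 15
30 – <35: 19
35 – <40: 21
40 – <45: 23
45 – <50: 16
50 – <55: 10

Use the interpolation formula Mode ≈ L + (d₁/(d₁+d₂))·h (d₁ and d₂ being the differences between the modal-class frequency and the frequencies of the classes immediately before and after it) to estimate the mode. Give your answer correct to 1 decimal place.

41.1

Modal class: 40 – <45 (highest frequency 23).
d₁ = 23 − 21 = 2, d₂ = 23 − 16 = 7
Mode ≈ 40 + (2/(2+7)) × 5 = 40 + 1.1111 = 41.1111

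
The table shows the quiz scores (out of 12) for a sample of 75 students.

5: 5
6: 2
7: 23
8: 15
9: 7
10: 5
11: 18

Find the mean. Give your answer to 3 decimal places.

8.387

Values: 5, 6, 7, 8, 9, 10, 11
Σfx = 5×5 + 2×6 + 23×7 + 15×8 + 7×9 + 5×10 + 18×11 = 629
n = Σf = 75
Mean = 629 / 75 = 8.3867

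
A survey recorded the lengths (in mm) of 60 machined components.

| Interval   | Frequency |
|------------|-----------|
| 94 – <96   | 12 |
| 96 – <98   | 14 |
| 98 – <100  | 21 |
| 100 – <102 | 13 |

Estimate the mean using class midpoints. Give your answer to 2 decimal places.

98.17

Midpoints: 95, 97, 99, 101
Σfm = 12×95 + 14×97 + 21×99 + 13×101 = 5890
n = Σf = 60
Mean = 5890 / 60 = 98.1667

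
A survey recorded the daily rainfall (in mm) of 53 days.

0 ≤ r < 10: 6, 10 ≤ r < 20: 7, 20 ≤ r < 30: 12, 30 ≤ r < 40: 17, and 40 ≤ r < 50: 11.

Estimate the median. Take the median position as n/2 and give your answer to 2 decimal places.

30.88

Cumulative frequencies: 6, 13, 25, 42, 53
n = 53; position = n/2 = 26.5.
This falls in the class 30 ≤ r < 40: L = 30, F = 25, f = 17, h = 10.
Median ≈ 30 + ((26.5 − 25) / 17) × 10 = 30.8824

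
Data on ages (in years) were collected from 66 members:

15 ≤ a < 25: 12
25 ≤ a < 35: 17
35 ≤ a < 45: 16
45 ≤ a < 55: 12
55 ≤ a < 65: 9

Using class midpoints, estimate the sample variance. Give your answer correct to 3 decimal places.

Midpoints: 20, 30, 40, 50, 60
n = 66, Σfm = 2530, mean = 38.3333
Σfm² = 108100
Σf(m − x̄)² = Σfm² − (Σfm)²/n = 108100 − 2530²/66 = 11116.6667
Sample variance = 11116.6667 / 65 = 171.0256

171.026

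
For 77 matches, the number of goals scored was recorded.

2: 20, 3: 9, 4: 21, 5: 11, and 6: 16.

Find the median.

4

Cumulative frequencies: 20, 29, 50, 61, 77
n = 77, so the median is the value in position (n+1)/2 = 39.
Position 39 falls at value 4.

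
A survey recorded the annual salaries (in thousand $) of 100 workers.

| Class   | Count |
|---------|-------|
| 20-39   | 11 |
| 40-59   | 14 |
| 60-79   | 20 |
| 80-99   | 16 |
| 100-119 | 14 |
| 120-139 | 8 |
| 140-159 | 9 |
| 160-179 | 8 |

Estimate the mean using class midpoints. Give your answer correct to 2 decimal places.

91.10

Midpoints: 29.5, 49.5, 69.5, 89.5, 109.5, 129.5, 149.5, 169.5
Σfm = 11×29.5 + 14×49.5 + 20×69.5 + 16×89.5 + 14×109.5 + 8×129.5 + 9×149.5 + 8×169.5 = 9110
n = Σf = 100
Mean = 9110 / 100 = 91.1000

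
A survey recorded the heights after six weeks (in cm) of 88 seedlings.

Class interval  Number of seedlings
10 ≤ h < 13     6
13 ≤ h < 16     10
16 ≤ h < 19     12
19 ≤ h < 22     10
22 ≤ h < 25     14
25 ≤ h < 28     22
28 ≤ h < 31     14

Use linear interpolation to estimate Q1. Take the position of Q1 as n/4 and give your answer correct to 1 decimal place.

17.5

Cumulative frequencies: 6, 16, 28, 38, 52, 74, 88
n = 88; position = n/4 = 22.
This falls in the class 16 ≤ h < 19: L = 16, F = 16, f = 12, h = 3.
Lower quartile ≈ 16 + ((22 − 16) / 12) × 3 = 17.5000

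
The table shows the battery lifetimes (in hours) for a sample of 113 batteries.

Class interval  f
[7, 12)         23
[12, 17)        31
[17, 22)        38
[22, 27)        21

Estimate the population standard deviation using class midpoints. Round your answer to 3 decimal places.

5.071

Midpoints: 9.5, 14.5, 19.5, 24.5
n = 113, Σfm = 1923.5, mean = 17.0221
Σfm² = 35648.25
Σf(m − x̄)² = Σfm² − (Σfm)²/n = 35648.25 − 1923.5²/113 = 2906.1947
Population variance = 2906.1947 / 113 = 25.7185
Standard deviation = √25.7185 = 5.0713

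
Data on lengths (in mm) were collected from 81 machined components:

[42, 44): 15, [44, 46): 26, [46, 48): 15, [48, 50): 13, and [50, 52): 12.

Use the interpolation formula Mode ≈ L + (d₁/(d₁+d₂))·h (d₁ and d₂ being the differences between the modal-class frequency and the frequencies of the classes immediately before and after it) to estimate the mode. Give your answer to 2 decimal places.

45.00

Modal class: [44, 46) (highest frequency 26).
d₁ = 26 − 15 = 11, d₂ = 26 − 15 = 11
Mode ≈ 44 + (11/(11+11)) × 2 = 44 + 1.0000 = 45.0000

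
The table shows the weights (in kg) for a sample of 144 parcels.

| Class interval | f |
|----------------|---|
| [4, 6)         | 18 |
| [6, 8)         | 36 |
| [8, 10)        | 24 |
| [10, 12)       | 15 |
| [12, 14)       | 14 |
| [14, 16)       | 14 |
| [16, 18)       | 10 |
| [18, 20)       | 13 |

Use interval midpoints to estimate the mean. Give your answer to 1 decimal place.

10.6

Midpoints: 5, 7, 9, 11, 13, 15, 17, 19
Σfm = 18×5 + 36×7 + 24×9 + 15×11 + 14×13 + 14×15 + 10×17 + 13×19 = 1532
n = Σf = 144
Mean = 1532 / 144 = 10.6389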